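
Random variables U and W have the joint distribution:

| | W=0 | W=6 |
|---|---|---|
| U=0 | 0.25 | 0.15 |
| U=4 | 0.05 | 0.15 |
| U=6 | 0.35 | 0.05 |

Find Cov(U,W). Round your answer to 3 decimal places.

E[U] = 3.2,  E[W] = 2.1
E[UW] = 5.4
Cov(U,W) = E[UW] − E[U]E[W] = 5.4 − (3.2)(2.1) = -1.32

-1.320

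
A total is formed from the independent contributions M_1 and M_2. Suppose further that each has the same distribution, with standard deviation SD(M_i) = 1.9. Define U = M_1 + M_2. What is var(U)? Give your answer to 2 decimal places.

7.22

var(M_i) = (1.9)² = 3.61
By independence, var(U) = (1)²var(M_1) + (1)²var(M_2)
= (1)²·3.61 + (1)²·3.61 = 7.22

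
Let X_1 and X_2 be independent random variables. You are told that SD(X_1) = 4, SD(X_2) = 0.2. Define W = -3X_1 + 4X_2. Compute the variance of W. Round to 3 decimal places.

V(X_1) = 16, V(X_2) = 0.04
By independence, V(W) = (-3)²V(X_1) + (4)²V(X_2)
= (-3)²·16 + (4)²·0.04 = 144.64

144.640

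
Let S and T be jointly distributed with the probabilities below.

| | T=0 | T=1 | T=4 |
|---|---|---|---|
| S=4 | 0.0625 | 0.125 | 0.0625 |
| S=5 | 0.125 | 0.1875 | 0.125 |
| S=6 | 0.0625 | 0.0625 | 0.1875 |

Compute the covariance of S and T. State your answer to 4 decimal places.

0.3203

E[S] = 5.0625,  E[T] = 1.875
E[ST] = 9.8125
Cov(S,T) = E[ST] − E[S]E[T] = 9.8125 − (5.0625)(1.875) = 0.3203125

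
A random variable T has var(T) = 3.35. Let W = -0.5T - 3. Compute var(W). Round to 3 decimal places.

var(-0.5T - 3) = (-0.5)²·var(T) = 0.25·3.35 = 0.8375

0.838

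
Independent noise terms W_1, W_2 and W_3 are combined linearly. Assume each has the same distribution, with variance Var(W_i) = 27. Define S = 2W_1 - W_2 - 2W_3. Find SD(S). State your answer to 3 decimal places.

15.588

By independence, Var(S) = (2)²Var(W_1) + (-1)²Var(W_2) + (-2)²Var(W_3)
= (2)²·27 + (-1)²·27 + (-2)²·27 = 243
SD(S) = √243 ≈ 15.588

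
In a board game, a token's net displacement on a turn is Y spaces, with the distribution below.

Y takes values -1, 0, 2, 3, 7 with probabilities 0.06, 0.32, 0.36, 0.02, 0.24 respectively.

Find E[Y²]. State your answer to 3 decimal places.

E[Y²] = (-1)²(0.06) + (0)²(0.32) + (2)²(0.36) + (3)²(0.02) + (7)²(0.24) = 13.44

13.440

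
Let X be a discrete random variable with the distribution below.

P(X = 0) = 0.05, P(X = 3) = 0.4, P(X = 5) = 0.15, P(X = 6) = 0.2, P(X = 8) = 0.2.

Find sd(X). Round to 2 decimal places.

E[X] = (0)(0.05) + (3)(0.4) + (5)(0.15) + (6)(0.2) + (8)(0.2) = 4.75
E[X²] = (0)²(0.05) + (3)²(0.4) + (5)²(0.15) + (6)²(0.2) + (8)²(0.2) = 27.35
Var(X) = E[X²] − (E[X])² = 27.35 − (4.75)² = 4.7875
sd(X) = √4.7875 ≈ 2.19

2.19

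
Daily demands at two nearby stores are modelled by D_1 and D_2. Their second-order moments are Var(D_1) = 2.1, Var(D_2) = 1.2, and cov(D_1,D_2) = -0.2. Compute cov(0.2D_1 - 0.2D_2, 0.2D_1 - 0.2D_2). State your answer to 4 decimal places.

cov(0.2D_1 - 0.2D_2, 0.2D_1 - 0.2D_2) = (0.2)(0.2)Var(D_1) + (-0.2)(-0.2)Var(D_2) + [(0.2)(-0.2) + (-0.2)(0.2)]cov(D_1,D_2)
= 0.04·2.1 + 0.04·1.2 + -0.08·-0.2 = 0.148

0.1480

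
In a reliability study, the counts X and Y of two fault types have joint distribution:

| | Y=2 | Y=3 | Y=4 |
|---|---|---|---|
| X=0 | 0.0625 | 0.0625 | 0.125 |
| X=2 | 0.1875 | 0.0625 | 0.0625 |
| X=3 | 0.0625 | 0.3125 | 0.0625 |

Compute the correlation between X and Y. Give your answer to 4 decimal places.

-0.1440

E[X] = 1.9375,  E[Y] = 2.9375
E[XY] = 5.5625
Cov(X,Y) = E[XY] − E[X]E[Y] = 5.5625 − (1.9375)(2.9375) = -0.12890625
V(X) = 1.43359375,  V(Y) = 0.55859375
ρ = -0.12890625 / √(1.43359375·0.55859375) ≈ -0.1440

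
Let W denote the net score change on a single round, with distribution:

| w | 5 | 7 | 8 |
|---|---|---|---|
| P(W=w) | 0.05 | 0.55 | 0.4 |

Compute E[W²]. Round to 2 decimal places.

E[W²] = (5)²(0.05) + (7)²(0.55) + (8)²(0.4) = 53.8

53.80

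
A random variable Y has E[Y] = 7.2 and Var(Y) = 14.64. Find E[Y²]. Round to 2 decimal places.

E[Y²] = Var(Y) + (E[Y])² = 14.64 + (7.2)² = 66.48

66.48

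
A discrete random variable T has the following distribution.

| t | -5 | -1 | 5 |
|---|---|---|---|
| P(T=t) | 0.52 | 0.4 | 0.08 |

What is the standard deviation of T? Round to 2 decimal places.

E[T] = (-5)(0.52) + (-1)(0.4) + (5)(0.08) = -2.6
E[T²] = (-5)²(0.52) + (-1)²(0.4) + (5)²(0.08) = 15.4
V(T) = E[T²] − (E[T])² = 15.4 − (-2.6)² = 8.64
σ(T) = √8.64 ≈ 2.94

2.94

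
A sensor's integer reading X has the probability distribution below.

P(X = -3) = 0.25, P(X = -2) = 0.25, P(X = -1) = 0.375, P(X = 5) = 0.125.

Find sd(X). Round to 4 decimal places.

E[X] = (-3)(0.25) + (-2)(0.25) + (-1)(0.375) + (5)(0.125) = -1
E[X²] = (-3)²(0.25) + (-2)²(0.25) + (-1)²(0.375) + (5)²(0.125) = 6.75
V(X) = E[X²] − (E[X])² = 6.75 − (-1)² = 5.75
sd(X) = √5.75 ≈ 2.3979

2.3979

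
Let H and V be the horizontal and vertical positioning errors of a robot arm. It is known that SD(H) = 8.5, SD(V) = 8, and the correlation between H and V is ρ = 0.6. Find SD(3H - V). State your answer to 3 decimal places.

Var(H) = (8.5)² = 72.25;  Var(V) = (8)² = 64
Cov(H,V) = ρ·SD(H)·SD(V) = 0.6·8.5·8 = 40.8
Var(3H - V) = (3)²·Var(H) + (-1)²·Var(V) + 2·(3)·(-1)·Cov(H,V)
= 9·72.25 + 1·64 + -6·40.8 = 469.45
SD(3H - V) = √469.45 ≈ 21.667

21.667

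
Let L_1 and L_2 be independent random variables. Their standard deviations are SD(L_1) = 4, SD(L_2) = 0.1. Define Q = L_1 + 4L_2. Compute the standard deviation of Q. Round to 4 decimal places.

Var(L_1) = 16, Var(L_2) = 0.01
By independence, Var(Q) = (1)²Var(L_1) + (4)²Var(L_2)
= (1)²·16 + (4)²·0.01 = 16.16
SD(Q) = √16.16 ≈ 4.0200

4.0200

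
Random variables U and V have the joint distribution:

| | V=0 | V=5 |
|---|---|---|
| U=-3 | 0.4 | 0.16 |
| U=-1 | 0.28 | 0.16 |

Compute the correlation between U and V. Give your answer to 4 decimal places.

E[U] = -2.12,  E[V] = 1.6
E[UV] = -3.2
cov(U,V) = E[UV] − E[U]E[V] = -3.2 − (-2.12)(1.6) = 0.192
Var(U) = 0.9856,  Var(V) = 5.44
ρ = 0.192 / √(0.9856·5.44) ≈ 0.0829

0.0829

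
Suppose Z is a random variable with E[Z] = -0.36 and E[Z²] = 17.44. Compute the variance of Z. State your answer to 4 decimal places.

17.3104

V(Z) = 17.44 − (-0.36)² = 17.3104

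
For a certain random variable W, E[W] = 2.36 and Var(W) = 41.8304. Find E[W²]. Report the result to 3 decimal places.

47.400

E[W²] = Var(W) + (E[W])² = 41.8304 + (2.36)² = 47.4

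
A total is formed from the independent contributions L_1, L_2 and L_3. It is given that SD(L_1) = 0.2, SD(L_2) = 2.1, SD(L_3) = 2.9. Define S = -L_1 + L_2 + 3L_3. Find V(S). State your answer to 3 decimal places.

V(L_1) = 0.04, V(L_2) = 4.41, V(L_3) = 8.41
By independence, V(S) = (-1)²V(L_1) + (1)²V(L_2) + (3)²V(L_3)
= (-1)²·0.04 + (1)²·4.41 + (3)²·8.41 = 80.14

80.140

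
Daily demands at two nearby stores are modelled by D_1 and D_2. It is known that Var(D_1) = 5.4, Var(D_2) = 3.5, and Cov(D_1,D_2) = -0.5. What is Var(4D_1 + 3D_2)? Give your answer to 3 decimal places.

105.900

Var(4D_1 + 3D_2) = (4)²·Var(D_1) + (3)²·Var(D_2) + 2·(4)·(3)·Cov(D_1,D_2)
= 16·5.4 + 9·3.5 + 24·-0.5 = 105.9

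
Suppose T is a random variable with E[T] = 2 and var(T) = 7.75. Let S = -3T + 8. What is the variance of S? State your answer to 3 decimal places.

var(-3T + 8) = (-3)²·var(T) = 9·7.75 = 69.75

69.750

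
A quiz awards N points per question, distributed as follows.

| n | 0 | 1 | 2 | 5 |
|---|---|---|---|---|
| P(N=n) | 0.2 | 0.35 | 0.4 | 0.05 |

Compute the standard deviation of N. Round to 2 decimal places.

1.11

E[N] = (0)(0.2) + (1)(0.35) + (2)(0.4) + (5)(0.05) = 1.4
E[N²] = (0)²(0.2) + (1)²(0.35) + (2)²(0.4) + (5)²(0.05) = 3.2
var(N) = E[N²] − (E[N])² = 3.2 − (1.4)² = 1.24
σ(N) = √1.24 ≈ 1.11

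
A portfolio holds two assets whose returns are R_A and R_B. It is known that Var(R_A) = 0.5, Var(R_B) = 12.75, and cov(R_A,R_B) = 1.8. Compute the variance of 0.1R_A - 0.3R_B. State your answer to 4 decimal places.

Var(0.1R_A - 0.3R_B) = (0.1)²·Var(R_A) + (-0.3)²·Var(R_B) + 2·(0.1)·(-0.3)·cov(R_A,R_B)
= 0.01·0.5 + 0.09·12.75 + -0.06·1.8 = 1.0445

1.0445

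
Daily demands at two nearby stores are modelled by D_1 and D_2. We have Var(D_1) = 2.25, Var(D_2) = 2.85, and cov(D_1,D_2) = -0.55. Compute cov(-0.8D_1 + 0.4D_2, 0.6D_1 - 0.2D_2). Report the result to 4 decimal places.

cov(-0.8D_1 + 0.4D_2, 0.6D_1 - 0.2D_2) = (-0.8)(0.6)Var(D_1) + (0.4)(-0.2)Var(D_2) + [(-0.8)(-0.2) + (0.4)(0.6)]cov(D_1,D_2)
= -0.48·2.25 + -0.08·2.85 + 0.4·-0.55 = -1.528

-1.5280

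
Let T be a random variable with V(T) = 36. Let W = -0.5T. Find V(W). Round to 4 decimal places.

V(-0.5T) = (-0.5)²·V(T) = 0.25·36 = 9

9.0000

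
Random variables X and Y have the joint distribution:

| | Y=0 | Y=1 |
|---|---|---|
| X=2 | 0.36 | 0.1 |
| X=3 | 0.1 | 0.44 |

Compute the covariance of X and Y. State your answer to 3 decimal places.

0.148

E[X] = 2.54,  E[Y] = 0.54
E[XY] = 1.52
Cov(X,Y) = E[XY] − E[X]E[Y] = 1.52 − (2.54)(0.54) = 0.1484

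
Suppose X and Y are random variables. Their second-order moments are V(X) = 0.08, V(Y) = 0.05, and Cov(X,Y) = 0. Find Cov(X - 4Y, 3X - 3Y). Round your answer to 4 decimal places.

0.8400

Cov(X - 4Y, 3X - 3Y) = (1)(3)V(X) + (-4)(-3)V(Y) + [(1)(-3) + (-4)(3)]Cov(X,Y)
= 3·0.08 + 12·0.05 + -15·0 = 0.84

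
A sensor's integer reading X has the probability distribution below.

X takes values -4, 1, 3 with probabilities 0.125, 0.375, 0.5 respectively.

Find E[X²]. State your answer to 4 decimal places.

E[X²] = (-4)²(0.125) + (1)²(0.375) + (3)²(0.5) = 6.875

6.8750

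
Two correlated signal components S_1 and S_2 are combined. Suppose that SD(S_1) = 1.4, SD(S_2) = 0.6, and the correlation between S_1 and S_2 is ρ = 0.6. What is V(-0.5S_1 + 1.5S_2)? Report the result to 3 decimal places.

V(S_1) = (1.4)² = 1.96;  V(S_2) = (0.6)² = 0.36
Cov(S_1,S_2) = ρ·SD(S_1)·SD(S_2) = 0.6·1.4·0.6 = 0.504
V(-0.5S_1 + 1.5S_2) = (-0.5)²·V(S_1) + (1.5)²·V(S_2) + 2·(-0.5)·(1.5)·Cov(S_1,S_2)
= 0.25·1.96 + 2.25·0.36 + -1.5·0.504 = 0.544

0.544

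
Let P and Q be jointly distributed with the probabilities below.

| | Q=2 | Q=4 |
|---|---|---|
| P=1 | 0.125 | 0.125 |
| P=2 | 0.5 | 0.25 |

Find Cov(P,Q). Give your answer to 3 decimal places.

-0.063

E[P] = 1.75,  E[Q] = 2.75
E[PQ] = 4.75
Cov(P,Q) = E[PQ] − E[P]E[Q] = 4.75 − (1.75)(2.75) = -0.0625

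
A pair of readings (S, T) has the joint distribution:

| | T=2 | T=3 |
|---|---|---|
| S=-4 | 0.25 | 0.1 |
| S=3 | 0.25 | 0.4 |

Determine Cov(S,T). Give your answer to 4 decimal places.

0.5250

E[S] = 0.55,  E[T] = 2.5
E[ST] = 1.9
Cov(S,T) = E[ST] − E[S]E[T] = 1.9 − (0.55)(2.5) = 0.525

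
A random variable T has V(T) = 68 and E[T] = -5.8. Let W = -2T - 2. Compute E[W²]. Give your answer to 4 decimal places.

E[-2T - 2] = -2·-5.8 − 2 = 9.6
V(-2T - 2) = (-2)²·68 = 272
E[W²] = V(W) + (E[W])² = 272 + (9.6)² = 364.16

364.1600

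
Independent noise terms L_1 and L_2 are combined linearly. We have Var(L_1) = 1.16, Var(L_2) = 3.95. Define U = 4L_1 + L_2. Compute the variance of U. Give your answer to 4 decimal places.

By independence, Var(U) = (4)²Var(L_1) + (1)²Var(L_2)
= (4)²·1.16 + (1)²·3.95 = 22.51

22.5100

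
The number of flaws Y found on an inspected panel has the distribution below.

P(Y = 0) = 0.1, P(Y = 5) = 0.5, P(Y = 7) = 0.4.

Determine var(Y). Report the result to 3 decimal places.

E[Y] = (0)(0.1) + (5)(0.5) + (7)(0.4) = 5.3
E[Y²] = (0)²(0.1) + (5)²(0.5) + (7)²(0.4) = 32.1
var(Y) = E[Y²] − (E[Y])² = 32.1 − (5.3)² = 4.01

4.010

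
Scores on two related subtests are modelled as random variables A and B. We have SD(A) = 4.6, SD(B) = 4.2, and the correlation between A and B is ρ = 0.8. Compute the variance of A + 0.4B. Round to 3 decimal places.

V(A) = (4.6)² = 21.16;  V(B) = (4.2)² = 17.64
cov(A,B) = ρ·SD(A)·SD(B) = 0.8·4.6·4.2 = 15.456
V(A + 0.4B) = (1)²·V(A) + (0.4)²·V(B) + 2·(1)·(0.4)·cov(A,B)
= 1·21.16 + 0.16·17.64 + 0.8·15.456 = 36.3472

36.347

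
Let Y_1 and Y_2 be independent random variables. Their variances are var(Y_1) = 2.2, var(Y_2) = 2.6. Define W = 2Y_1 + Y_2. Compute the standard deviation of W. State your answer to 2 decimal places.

3.38

By independence, var(W) = (2)²var(Y_1) + (1)²var(Y_2)
= (2)²·2.2 + (1)²·2.6 = 11.4
SD(W) = √11.4 ≈ 3.38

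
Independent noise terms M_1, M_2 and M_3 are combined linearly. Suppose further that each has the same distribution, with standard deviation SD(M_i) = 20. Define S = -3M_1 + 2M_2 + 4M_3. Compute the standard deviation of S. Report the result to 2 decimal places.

107.70

Var(M_i) = (20)² = 400
By independence, Var(S) = (-3)²Var(M_1) + (2)²Var(M_2) + (4)²Var(M_3)
= (-3)²·400 + (2)²·400 + (4)²·400 = 11600
SD(S) = √11600 ≈ 107.70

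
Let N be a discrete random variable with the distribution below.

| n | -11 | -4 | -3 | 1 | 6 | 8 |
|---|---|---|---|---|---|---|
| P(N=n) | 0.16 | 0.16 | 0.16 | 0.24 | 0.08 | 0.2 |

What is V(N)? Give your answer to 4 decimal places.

38.9664

E[N] = (-11)(0.16) + (-4)(0.16) + (-3)(0.16) + (1)(0.24) + (6)(0.08) + (8)(0.2) = -0.56
E[N²] = (-11)²(0.16) + (-4)²(0.16) + (-3)²(0.16) + (1)²(0.24) + (6)²(0.08) + (8)²(0.2) = 39.28
V(N) = E[N²] − (E[N])² = 39.28 − (-0.56)² = 38.9664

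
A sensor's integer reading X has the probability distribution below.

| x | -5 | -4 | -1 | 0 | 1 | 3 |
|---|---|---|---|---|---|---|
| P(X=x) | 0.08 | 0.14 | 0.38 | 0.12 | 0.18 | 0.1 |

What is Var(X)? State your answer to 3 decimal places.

4.960

E[X] = (-5)(0.08) + (-4)(0.14) + (-1)(0.38) + (0)(0.12) + (1)(0.18) + (3)(0.1) = -0.86
E[X²] = (-5)²(0.08) + (-4)²(0.14) + (-1)²(0.38) + (0)²(0.12) + (1)²(0.18) + (3)²(0.1) = 5.7
Var(X) = E[X²] − (E[X])² = 5.7 − (-0.86)² = 4.9604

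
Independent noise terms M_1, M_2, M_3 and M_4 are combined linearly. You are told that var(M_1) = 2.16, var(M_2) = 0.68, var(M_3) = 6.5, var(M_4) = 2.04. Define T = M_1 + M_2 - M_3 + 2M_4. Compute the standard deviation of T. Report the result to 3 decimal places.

4.183

By independence, var(T) = (1)²var(M_1) + (1)²var(M_2) + (-1)²var(M_3) + (2)²var(M_4)
= (1)²·2.16 + (1)²·0.68 + (-1)²·6.5 + (2)²·2.04 = 17.5
σ(T) = √17.5 ≈ 4.183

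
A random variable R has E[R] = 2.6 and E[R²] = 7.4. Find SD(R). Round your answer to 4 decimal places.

V(R) = 7.4 − (2.6)² = 0.64
SD(R) = √0.64 ≈ 0.8000

0.8000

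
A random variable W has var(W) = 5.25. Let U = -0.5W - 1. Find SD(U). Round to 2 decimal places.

var(-0.5W - 1) = (-0.5)²·5.25 = 1.3125
SD(U) = √1.3125 ≈ 1.15

1.15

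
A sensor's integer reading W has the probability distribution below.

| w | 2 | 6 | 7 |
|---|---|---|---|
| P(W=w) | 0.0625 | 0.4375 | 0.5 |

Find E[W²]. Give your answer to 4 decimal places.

E[W²] = (2)²(0.0625) + (6)²(0.4375) + (7)²(0.5) = 40.5

40.5000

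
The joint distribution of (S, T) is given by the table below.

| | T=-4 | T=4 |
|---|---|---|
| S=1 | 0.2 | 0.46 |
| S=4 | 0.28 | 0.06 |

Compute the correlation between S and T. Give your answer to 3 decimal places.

E[S] = 2.02,  E[T] = 0.16
E[ST] = -2.48
Cov(S,T) = E[ST] − E[S]E[T] = -2.48 − (2.02)(0.16) = -2.8032
V(S) = 2.0196,  V(T) = 15.9744
ρ = -2.8032 / √(2.0196·15.9744) ≈ -0.494

-0.494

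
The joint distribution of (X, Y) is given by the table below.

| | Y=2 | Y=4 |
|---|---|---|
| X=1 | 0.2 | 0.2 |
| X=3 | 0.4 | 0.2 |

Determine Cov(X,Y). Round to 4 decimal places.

-0.1600

E[X] = 2.2,  E[Y] = 2.8
E[XY] = 6
Cov(X,Y) = E[XY] − E[X]E[Y] = 6 − (2.2)(2.8) = -0.16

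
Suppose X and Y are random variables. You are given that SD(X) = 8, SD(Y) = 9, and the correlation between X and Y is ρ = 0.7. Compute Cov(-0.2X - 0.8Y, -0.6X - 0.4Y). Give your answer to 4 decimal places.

61.8240

Var(X) = (8)² = 64;  Var(Y) = (9)² = 81
Cov(X,Y) = ρ·SD(X)·SD(Y) = 0.7·8·9 = 50.4
Cov(-0.2X - 0.8Y, -0.6X - 0.4Y) = (-0.2)(-0.6)Var(X) + (-0.8)(-0.4)Var(Y) + [(-0.2)(-0.4) + (-0.8)(-0.6)]Cov(X,Y)
= 0.12·64 + 0.32·81 + 0.56·50.4 = 61.824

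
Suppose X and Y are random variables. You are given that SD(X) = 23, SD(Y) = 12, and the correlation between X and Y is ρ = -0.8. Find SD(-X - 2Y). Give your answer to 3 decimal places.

Var(X) = (23)² = 529;  Var(Y) = (12)² = 144
cov(X,Y) = ρ·SD(X)·SD(Y) = -0.8·23·12 = -220.8
Var(-X - 2Y) = (-1)²·Var(X) + (-2)²·Var(Y) + 2·(-1)·(-2)·cov(X,Y)
= 1·529 + 4·144 + 4·-220.8 = 221.8
SD(-X - 2Y) = √221.8 ≈ 14.893

14.893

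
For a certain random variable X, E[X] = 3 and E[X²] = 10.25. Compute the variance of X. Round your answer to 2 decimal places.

Var(X) = 10.25 − (3)² = 1.25

1.25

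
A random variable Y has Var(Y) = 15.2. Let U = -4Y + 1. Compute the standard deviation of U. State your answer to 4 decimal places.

15.5949

Var(-4Y + 1) = (-4)²·15.2 = 243.2
sd(U) = √243.2 ≈ 15.5949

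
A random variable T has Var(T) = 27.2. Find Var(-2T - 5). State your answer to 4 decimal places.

Var(-2T - 5) = (-2)²·Var(T) = 4·27.2 = 108.8

108.8000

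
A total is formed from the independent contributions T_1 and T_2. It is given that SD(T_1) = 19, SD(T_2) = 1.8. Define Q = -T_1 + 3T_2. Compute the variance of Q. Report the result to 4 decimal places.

Var(T_1) = 361, Var(T_2) = 3.24
By independence, Var(Q) = (-1)²Var(T_1) + (3)²Var(T_2)
= (-1)²·361 + (3)²·3.24 = 390.16

390.1600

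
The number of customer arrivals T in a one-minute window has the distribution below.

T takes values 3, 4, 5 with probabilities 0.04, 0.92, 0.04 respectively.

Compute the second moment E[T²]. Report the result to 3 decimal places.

E[T²] = (3)²(0.04) + (4)²(0.92) + (5)²(0.04) = 16.08

16.080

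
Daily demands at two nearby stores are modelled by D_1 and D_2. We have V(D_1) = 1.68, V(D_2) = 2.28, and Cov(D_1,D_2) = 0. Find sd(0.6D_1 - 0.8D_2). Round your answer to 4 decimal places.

V(0.6D_1 - 0.8D_2) = (0.6)²·V(D_1) + (-0.8)²·V(D_2) + 2·(0.6)·(-0.8)·Cov(D_1,D_2)
= 0.36·1.68 + 0.64·2.28 + -0.96·0 = 2.064
sd(0.6D_1 - 0.8D_2) = √2.064 ≈ 1.4367

1.4367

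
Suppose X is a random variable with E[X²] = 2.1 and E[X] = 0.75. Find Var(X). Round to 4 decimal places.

Var(X) = 2.1 − (0.75)² = 1.5375

1.5375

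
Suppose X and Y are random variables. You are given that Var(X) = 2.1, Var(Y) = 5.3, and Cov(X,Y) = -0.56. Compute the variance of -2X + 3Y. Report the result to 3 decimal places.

62.820

Var(-2X + 3Y) = (-2)²·Var(X) + (3)²·Var(Y) + 2·(-2)·(3)·Cov(X,Y)
= 4·2.1 + 9·5.3 + -12·-0.56 = 62.82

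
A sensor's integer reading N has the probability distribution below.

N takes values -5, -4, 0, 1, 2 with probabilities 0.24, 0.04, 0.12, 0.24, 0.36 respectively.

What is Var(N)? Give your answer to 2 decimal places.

E[N] = (-5)(0.24) + (-4)(0.04) + (0)(0.12) + (1)(0.24) + (2)(0.36) = -0.4
E[N²] = (-5)²(0.24) + (-4)²(0.04) + (0)²(0.12) + (1)²(0.24) + (2)²(0.36) = 8.32
Var(N) = E[N²] − (E[N])² = 8.32 − (-0.4)² = 8.16

8.16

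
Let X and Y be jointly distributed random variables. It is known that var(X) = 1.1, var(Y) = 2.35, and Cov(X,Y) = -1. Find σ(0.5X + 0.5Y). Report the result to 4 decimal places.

0.6021

var(0.5X + 0.5Y) = (0.5)²·var(X) + (0.5)²·var(Y) + 2·(0.5)·(0.5)·Cov(X,Y)
= 0.25·1.1 + 0.25·2.35 + 0.5·-1 = 0.3625
σ(0.5X + 0.5Y) = √0.3625 ≈ 0.6021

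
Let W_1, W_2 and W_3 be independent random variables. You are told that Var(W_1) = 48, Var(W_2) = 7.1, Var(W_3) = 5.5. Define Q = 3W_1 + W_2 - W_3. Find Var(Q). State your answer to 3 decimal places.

By independence, Var(Q) = (3)²Var(W_1) + (1)²Var(W_2) + (-1)²Var(W_3)
= (3)²·48 + (1)²·7.1 + (-1)²·5.5 = 444.6

444.600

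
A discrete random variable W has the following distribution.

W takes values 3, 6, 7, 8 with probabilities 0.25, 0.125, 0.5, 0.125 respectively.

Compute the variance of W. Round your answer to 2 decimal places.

3.25

E[W] = (3)(0.25) + (6)(0.125) + (7)(0.5) + (8)(0.125) = 6
E[W²] = (3)²(0.25) + (6)²(0.125) + (7)²(0.5) + (8)²(0.125) = 39.25
V(W) = E[W²] − (E[W])² = 39.25 − (6)² = 3.25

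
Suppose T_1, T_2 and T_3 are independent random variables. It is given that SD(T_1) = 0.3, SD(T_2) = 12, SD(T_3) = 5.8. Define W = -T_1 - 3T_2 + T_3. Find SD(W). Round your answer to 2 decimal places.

var(T_1) = 0.09, var(T_2) = 144, var(T_3) = 33.64
By independence, var(W) = (-1)²var(T_1) + (-3)²var(T_2) + (1)²var(T_3)
= (-1)²·0.09 + (-3)²·144 + (1)²·33.64 = 1329.73
SD(W) = √1329.73 ≈ 36.47

36.47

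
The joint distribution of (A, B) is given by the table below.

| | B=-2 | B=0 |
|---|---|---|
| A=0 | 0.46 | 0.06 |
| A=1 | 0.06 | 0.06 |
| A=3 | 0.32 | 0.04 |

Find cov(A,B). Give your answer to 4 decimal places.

E[A] = 1.2,  E[B] = -1.68
E[AB] = -2.04
cov(A,B) = E[AB] − E[A]E[B] = -2.04 − (1.2)(-1.68) = -0.024

-0.0240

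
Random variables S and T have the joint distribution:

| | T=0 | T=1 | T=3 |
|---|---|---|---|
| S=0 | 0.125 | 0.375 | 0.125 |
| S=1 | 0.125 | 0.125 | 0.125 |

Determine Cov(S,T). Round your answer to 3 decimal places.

0.031

E[S] = 0.375,  E[T] = 1.25
E[ST] = 0.5
Cov(S,T) = E[ST] − E[S]E[T] = 0.5 − (0.375)(1.25) = 0.03125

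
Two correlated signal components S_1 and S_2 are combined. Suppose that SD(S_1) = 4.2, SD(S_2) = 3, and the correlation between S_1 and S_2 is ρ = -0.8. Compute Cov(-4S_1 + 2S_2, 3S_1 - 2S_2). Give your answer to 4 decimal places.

-388.8000

Var(S_1) = (4.2)² = 17.64;  Var(S_2) = (3)² = 9
Cov(S_1,S_2) = ρ·SD(S_1)·SD(S_2) = -0.8·4.2·3 = -10.08
Cov(-4S_1 + 2S_2, 3S_1 - 2S_2) = (-4)(3)Var(S_1) + (2)(-2)Var(S_2) + [(-4)(-2) + (2)(3)]Cov(S_1,S_2)
= -12·17.64 + -4·9 + 14·-10.08 = -388.8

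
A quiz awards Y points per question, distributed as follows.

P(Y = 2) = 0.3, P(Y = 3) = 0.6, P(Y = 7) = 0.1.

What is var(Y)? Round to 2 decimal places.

E[Y] = (2)(0.3) + (3)(0.6) + (7)(0.1) = 3.1
E[Y²] = (2)²(0.3) + (3)²(0.6) + (7)²(0.1) = 11.5
var(Y) = E[Y²] − (E[Y])² = 11.5 − (3.1)² = 1.89

1.89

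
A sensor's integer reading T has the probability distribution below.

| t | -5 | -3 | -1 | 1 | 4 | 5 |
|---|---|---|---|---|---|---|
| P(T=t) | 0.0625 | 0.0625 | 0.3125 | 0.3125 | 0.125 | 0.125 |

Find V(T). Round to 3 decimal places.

7.484

E[T] = (-5)(0.0625) + (-3)(0.0625) + (-1)(0.3125) + (1)(0.3125) + (4)(0.125) + (5)(0.125) = 0.625
E[T²] = (-5)²(0.0625) + (-3)²(0.0625) + (-1)²(0.3125) + (1)²(0.3125) + (4)²(0.125) + (5)²(0.125) = 7.875
V(T) = E[T²] − (E[T])² = 7.875 − (0.625)² = 7.484375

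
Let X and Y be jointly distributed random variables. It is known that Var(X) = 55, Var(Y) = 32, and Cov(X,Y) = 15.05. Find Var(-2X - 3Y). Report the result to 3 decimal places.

688.600

Var(-2X - 3Y) = (-2)²·Var(X) + (-3)²·Var(Y) + 2·(-2)·(-3)·Cov(X,Y)
= 4·55 + 9·32 + 12·15.05 = 688.6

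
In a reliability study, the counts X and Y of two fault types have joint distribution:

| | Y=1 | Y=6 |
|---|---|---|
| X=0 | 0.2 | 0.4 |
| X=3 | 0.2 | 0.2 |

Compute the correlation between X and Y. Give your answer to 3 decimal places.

E[X] = 1.2,  E[Y] = 4
E[XY] = 4.2
Cov(X,Y) = E[XY] − E[X]E[Y] = 4.2 − (1.2)(4) = -0.6
Var(X) = 2.16,  Var(Y) = 6
ρ = -0.6 / √(2.16·6) ≈ -0.167

-0.167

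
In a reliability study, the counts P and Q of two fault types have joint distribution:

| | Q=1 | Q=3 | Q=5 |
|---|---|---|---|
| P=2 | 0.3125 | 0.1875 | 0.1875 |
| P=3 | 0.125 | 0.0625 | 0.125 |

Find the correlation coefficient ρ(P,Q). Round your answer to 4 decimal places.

E[P] = 2.3125,  E[Q] = 2.75
E[PQ] = 6.4375
Cov(P,Q) = E[PQ] − E[P]E[Q] = 6.4375 − (2.3125)(2.75) = 0.078125
var(P) = 0.21484375,  var(Q) = 2.9375
ρ = 0.078125 / √(0.21484375·2.9375) ≈ 0.0983

0.0983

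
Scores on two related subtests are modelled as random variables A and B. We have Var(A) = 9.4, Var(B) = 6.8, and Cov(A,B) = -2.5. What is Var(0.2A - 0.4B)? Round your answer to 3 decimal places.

1.864

Var(0.2A - 0.4B) = (0.2)²·Var(A) + (-0.4)²·Var(B) + 2·(0.2)·(-0.4)·Cov(A,B)
= 0.04·9.4 + 0.16·6.8 + -0.16·-2.5 = 1.864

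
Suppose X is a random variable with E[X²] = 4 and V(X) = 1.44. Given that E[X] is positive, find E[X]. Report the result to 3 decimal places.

(E[X])² = E[X²] − V(X) = 4 − 1.44 = 2.56
E[X] = √2.56 = 1.6

1.600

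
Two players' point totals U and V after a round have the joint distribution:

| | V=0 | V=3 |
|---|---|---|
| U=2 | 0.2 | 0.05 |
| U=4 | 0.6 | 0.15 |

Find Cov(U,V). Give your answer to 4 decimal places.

E[U] = 3.5,  E[V] = 0.6
E[UV] = 2.1
Cov(U,V) = E[UV] − E[U]E[V] = 2.1 − (3.5)(0.6) = 0

0.0000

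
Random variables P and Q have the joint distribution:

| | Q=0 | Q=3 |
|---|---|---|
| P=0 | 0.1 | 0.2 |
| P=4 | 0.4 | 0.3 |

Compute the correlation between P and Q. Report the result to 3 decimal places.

E[P] = 2.8,  E[Q] = 1.5
E[PQ] = 3.6
Cov(P,Q) = E[PQ] − E[P]E[Q] = 3.6 − (2.8)(1.5) = -0.6
var(P) = 3.36,  var(Q) = 2.25
ρ = -0.6 / √(3.36·2.25) ≈ -0.218

-0.218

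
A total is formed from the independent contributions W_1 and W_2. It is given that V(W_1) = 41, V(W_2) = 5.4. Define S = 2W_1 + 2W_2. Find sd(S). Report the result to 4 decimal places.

By independence, V(S) = (2)²V(W_1) + (2)²V(W_2)
= (2)²·41 + (2)²·5.4 = 185.6
sd(S) = √185.6 ≈ 13.6235

13.6235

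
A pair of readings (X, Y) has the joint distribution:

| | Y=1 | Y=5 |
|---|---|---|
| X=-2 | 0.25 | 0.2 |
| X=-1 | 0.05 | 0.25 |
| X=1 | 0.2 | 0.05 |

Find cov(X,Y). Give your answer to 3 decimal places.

-0.500

E[X] = -0.95,  E[Y] = 3
E[XY] = -3.35
cov(X,Y) = E[XY] − E[X]E[Y] = -3.35 − (-0.95)(3) = -0.5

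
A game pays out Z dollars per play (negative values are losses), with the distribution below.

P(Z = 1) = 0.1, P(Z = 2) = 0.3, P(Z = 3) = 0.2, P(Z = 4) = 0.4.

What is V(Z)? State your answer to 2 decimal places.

1.09

E[Z] = (1)(0.1) + (2)(0.3) + (3)(0.2) + (4)(0.4) = 2.9
E[Z²] = (1)²(0.1) + (2)²(0.3) + (3)²(0.2) + (4)²(0.4) = 9.5
V(Z) = E[Z²] − (E[Z])² = 9.5 − (2.9)² = 1.09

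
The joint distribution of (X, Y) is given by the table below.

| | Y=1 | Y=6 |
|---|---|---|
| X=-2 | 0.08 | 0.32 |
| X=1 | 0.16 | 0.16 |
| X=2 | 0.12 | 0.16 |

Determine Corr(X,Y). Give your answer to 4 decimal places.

-0.2526

E[X] = 0.08,  E[Y] = 4.2
E[XY] = -0.72
Cov(X,Y) = E[XY] − E[X]E[Y] = -0.72 − (0.08)(4.2) = -1.056
var(X) = 3.0336,  var(Y) = 5.76
ρ = -1.056 / √(3.0336·5.76) ≈ -0.2526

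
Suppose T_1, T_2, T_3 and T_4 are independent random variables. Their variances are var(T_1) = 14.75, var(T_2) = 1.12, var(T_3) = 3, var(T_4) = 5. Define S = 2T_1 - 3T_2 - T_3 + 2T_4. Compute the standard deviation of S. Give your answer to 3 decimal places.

9.596

By independence, var(S) = (2)²var(T_1) + (-3)²var(T_2) + (-1)²var(T_3) + (2)²var(T_4)
= (2)²·14.75 + (-3)²·1.12 + (-1)²·3 + (2)²·5 = 92.08
sd(S) = √92.08 ≈ 9.596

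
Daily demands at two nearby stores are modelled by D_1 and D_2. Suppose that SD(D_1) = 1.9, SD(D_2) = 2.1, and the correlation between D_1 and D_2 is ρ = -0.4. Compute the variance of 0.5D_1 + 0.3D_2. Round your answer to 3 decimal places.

0.821

Var(D_1) = (1.9)² = 3.61;  Var(D_2) = (2.1)² = 4.41
Cov(D_1,D_2) = ρ·SD(D_1)·SD(D_2) = -0.4·1.9·2.1 = -1.596
Var(0.5D_1 + 0.3D_2) = (0.5)²·Var(D_1) + (0.3)²·Var(D_2) + 2·(0.5)·(0.3)·Cov(D_1,D_2)
= 0.25·3.61 + 0.09·4.41 + 0.3·-1.596 = 0.8206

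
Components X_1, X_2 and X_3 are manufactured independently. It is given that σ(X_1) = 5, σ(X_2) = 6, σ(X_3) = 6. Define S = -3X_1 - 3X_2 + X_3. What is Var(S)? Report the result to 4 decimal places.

Var(X_1) = 25, Var(X_2) = 36, Var(X_3) = 36
By independence, Var(S) = (-3)²Var(X_1) + (-3)²Var(X_2) + (1)²Var(X_3)
= (-3)²·25 + (-3)²·36 + (1)²·36 = 585

585.0000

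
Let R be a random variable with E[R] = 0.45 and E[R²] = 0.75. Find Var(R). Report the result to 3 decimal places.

Var(R) = 0.75 − (0.45)² = 0.5475

0.548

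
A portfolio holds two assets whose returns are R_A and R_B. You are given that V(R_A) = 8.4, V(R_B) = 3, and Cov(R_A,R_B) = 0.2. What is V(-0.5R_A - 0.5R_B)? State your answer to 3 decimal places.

V(-0.5R_A - 0.5R_B) = (-0.5)²·V(R_A) + (-0.5)²·V(R_B) + 2·(-0.5)·(-0.5)·Cov(R_A,R_B)
= 0.25·8.4 + 0.25·3 + 0.5·0.2 = 2.95

2.950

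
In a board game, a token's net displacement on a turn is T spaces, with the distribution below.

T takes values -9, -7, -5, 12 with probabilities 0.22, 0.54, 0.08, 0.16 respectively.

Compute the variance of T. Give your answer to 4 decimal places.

E[T] = (-9)(0.22) + (-7)(0.54) + (-5)(0.08) + (12)(0.16) = -4.24
E[T²] = (-9)²(0.22) + (-7)²(0.54) + (-5)²(0.08) + (12)²(0.16) = 69.32
Var(T) = E[T²] − (E[T])² = 69.32 − (-4.24)² = 51.3424

51.3424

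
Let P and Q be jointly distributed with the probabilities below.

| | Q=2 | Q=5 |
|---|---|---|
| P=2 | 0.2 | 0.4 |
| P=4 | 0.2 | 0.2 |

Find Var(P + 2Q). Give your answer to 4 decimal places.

8.6400

E[P] = 2.8,  E[Q] = 3.8,  E[PQ] = 10.4
Var(P) = 8.8 − (2.8)² = 0.96;  Var(Q) = 16.6 − (3.8)² = 2.16
cov(P,Q) = 10.4 − (2.8)(3.8) = -0.24
Var(P + 2Q) = (1)²·0.96 + (2)²·2.16 + 2·(1)·(2)·-0.24 = 8.64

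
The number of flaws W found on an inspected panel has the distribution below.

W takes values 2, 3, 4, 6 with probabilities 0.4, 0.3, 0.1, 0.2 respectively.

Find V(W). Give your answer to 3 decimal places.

E[W] = (2)(0.4) + (3)(0.3) + (4)(0.1) + (6)(0.2) = 3.3
E[W²] = (2)²(0.4) + (3)²(0.3) + (4)²(0.1) + (6)²(0.2) = 13.1
V(W) = E[W²] − (E[W])² = 13.1 − (3.3)² = 2.21

2.210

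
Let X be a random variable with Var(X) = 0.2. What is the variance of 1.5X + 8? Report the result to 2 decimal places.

Var(1.5X + 8) = (1.5)²·Var(X) = 2.25·0.2 = 0.45

0.45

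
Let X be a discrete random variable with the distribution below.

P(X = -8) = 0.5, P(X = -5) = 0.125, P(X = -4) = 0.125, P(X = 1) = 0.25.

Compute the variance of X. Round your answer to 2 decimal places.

E[X] = (-8)(0.5) + (-5)(0.125) + (-4)(0.125) + (1)(0.25) = -4.875
E[X²] = (-8)²(0.5) + (-5)²(0.125) + (-4)²(0.125) + (1)²(0.25) = 37.375
var(X) = E[X²] − (E[X])² = 37.375 − (-4.875)² = 13.609375

13.61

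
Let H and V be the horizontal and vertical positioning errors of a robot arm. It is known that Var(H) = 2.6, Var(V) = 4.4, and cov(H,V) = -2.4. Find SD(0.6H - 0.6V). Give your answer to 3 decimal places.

2.061

Var(0.6H - 0.6V) = (0.6)²·Var(H) + (-0.6)²·Var(V) + 2·(0.6)·(-0.6)·cov(H,V)
= 0.36·2.6 + 0.36·4.4 + -0.72·-2.4 = 4.248
SD(0.6H - 0.6V) = √4.248 ≈ 2.061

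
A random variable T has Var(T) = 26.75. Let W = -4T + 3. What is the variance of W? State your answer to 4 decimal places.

Var(-4T + 3) = (-4)²·Var(T) = 16·26.75 = 428

428.0000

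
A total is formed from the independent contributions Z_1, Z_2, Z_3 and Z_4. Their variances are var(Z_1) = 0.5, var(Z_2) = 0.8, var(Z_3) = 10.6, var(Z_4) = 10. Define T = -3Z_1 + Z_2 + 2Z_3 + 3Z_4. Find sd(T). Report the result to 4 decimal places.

11.7346

By independence, var(T) = (-3)²var(Z_1) + (1)²var(Z_2) + (2)²var(Z_3) + (3)²var(Z_4)
= (-3)²·0.5 + (1)²·0.8 + (2)²·10.6 + (3)²·10 = 137.7
sd(T) = √137.7 ≈ 11.7346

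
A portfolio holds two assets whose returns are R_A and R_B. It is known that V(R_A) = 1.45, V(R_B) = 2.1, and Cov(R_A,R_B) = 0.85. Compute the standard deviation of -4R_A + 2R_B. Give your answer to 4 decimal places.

4.2426

V(-4R_A + 2R_B) = (-4)²·V(R_A) + (2)²·V(R_B) + 2·(-4)·(2)·Cov(R_A,R_B)
= 16·1.45 + 4·2.1 + -16·0.85 = 18
SD(-4R_A + 2R_B) = √18 ≈ 4.2426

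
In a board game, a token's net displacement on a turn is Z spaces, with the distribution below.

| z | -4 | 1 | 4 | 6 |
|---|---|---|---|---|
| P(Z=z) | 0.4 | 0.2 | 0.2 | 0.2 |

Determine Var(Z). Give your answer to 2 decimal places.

E[Z] = (-4)(0.4) + (1)(0.2) + (4)(0.2) + (6)(0.2) = 0.6
E[Z²] = (-4)²(0.4) + (1)²(0.2) + (4)²(0.2) + (6)²(0.2) = 17
Var(Z) = E[Z²] − (E[Z])² = 17 − (0.6)² = 16.64

16.64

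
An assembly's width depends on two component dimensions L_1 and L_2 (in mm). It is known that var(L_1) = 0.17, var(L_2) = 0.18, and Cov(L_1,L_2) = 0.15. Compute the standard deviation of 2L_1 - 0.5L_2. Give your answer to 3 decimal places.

0.652

var(2L_1 - 0.5L_2) = (2)²·var(L_1) + (-0.5)²·var(L_2) + 2·(2)·(-0.5)·Cov(L_1,L_2)
= 4·0.17 + 0.25·0.18 + -2·0.15 = 0.425
SD(2L_1 - 0.5L_2) = √0.425 ≈ 0.652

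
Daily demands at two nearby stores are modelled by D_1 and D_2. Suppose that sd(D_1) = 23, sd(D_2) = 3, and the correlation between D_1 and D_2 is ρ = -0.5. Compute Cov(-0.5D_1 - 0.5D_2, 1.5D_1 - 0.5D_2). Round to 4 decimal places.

Var(D_1) = (23)² = 529;  Var(D_2) = (3)² = 9
Cov(D_1,D_2) = ρ·sd(D_1)·sd(D_2) = -0.5·23·3 = -34.5
Cov(-0.5D_1 - 0.5D_2, 1.5D_1 - 0.5D_2) = (-0.5)(1.5)Var(D_1) + (-0.5)(-0.5)Var(D_2) + [(-0.5)(-0.5) + (-0.5)(1.5)]Cov(D_1,D_2)
= -0.75·529 + 0.25·9 + -0.5·-34.5 = -377.25

-377.2500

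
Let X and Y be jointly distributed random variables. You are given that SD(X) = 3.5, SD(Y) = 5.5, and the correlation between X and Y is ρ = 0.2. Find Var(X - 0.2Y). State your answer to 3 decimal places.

11.920

Var(X) = (3.5)² = 12.25;  Var(Y) = (5.5)² = 30.25
Cov(X,Y) = ρ·SD(X)·SD(Y) = 0.2·3.5·5.5 = 3.85
Var(X - 0.2Y) = (1)²·Var(X) + (-0.2)²·Var(Y) + 2·(1)·(-0.2)·Cov(X,Y)
= 1·12.25 + 0.04·30.25 + -0.4·3.85 = 11.92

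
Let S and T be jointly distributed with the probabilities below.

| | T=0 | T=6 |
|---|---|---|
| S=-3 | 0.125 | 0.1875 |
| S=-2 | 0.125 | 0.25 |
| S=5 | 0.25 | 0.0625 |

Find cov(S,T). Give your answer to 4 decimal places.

E[S] = -0.125,  E[T] = 3
E[ST] = -4.5
cov(S,T) = E[ST] − E[S]E[T] = -4.5 − (-0.125)(3) = -4.125

-4.1250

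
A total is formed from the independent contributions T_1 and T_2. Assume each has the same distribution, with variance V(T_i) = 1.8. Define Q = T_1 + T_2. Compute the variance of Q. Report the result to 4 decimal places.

By independence, V(Q) = (1)²V(T_1) + (1)²V(T_2)
= (1)²·1.8 + (1)²·1.8 = 3.6

3.6000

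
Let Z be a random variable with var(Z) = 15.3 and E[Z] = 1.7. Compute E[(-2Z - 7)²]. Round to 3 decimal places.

169.360

E[-2Z - 7] = -2·1.7 − 7 = -10.4
var(-2Z - 7) = (-2)²·15.3 = 61.2
E[(-2Z - 7)²] = var((-2Z - 7)) + (E[(-2Z - 7)])² = 61.2 + (-10.4)² = 169.36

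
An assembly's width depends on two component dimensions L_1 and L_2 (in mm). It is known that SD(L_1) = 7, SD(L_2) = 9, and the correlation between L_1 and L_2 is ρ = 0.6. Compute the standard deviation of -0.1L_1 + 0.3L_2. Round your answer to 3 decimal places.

var(L_1) = (7)² = 49;  var(L_2) = (9)² = 81
cov(L_1,L_2) = ρ·SD(L_1)·SD(L_2) = 0.6·7·9 = 37.8
var(-0.1L_1 + 0.3L_2) = (-0.1)²·var(L_1) + (0.3)²·var(L_2) + 2·(-0.1)·(0.3)·cov(L_1,L_2)
= 0.01·49 + 0.09·81 + -0.06·37.8 = 5.512
SD(-0.1L_1 + 0.3L_2) = √5.512 ≈ 2.348

2.348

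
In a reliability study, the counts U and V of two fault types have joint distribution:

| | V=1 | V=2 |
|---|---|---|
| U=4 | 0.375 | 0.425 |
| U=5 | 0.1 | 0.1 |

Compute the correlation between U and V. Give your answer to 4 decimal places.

E[U] = 4.2,  E[V] = 1.525
E[UV] = 6.4
cov(U,V) = E[UV] − E[U]E[V] = 6.4 − (4.2)(1.525) = -0.005
Var(U) = 0.16,  Var(V) = 0.249375
ρ = -0.005 / √(0.16·0.249375) ≈ -0.0250

-0.0250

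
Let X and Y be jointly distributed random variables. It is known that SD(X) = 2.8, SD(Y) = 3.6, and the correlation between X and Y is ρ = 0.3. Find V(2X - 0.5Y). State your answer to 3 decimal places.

28.552

V(X) = (2.8)² = 7.84;  V(Y) = (3.6)² = 12.96
cov(X,Y) = ρ·SD(X)·SD(Y) = 0.3·2.8·3.6 = 3.024
V(2X - 0.5Y) = (2)²·V(X) + (-0.5)²·V(Y) + 2·(2)·(-0.5)·cov(X,Y)
= 4·7.84 + 0.25·12.96 + -2·3.024 = 28.552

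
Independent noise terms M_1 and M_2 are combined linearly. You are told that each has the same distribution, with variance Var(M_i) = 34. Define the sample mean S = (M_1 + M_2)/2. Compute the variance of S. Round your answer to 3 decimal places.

17.000

By independence, Var(S) = (0.5)²Var(M_1) + (0.5)²Var(M_2)
= (0.5)²·34 + (0.5)²·34 = 17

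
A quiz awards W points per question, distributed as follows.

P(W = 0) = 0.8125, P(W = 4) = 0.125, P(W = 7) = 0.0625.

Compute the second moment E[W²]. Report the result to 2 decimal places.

E[W²] = (0)²(0.8125) + (4)²(0.125) + (7)²(0.0625) = 5.0625

5.06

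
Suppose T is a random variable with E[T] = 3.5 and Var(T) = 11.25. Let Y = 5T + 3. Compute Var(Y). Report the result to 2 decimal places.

281.25

Var(5T + 3) = (5)²·Var(T) = 25·11.25 = 281.25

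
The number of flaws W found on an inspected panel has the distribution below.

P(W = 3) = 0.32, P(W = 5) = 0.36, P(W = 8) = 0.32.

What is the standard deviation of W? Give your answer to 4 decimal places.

E[W] = (3)(0.32) + (5)(0.36) + (8)(0.32) = 5.32
E[W²] = (3)²(0.32) + (5)²(0.36) + (8)²(0.32) = 32.36
Var(W) = E[W²] − (E[W])² = 32.36 − (5.32)² = 4.0576
σ(W) = √4.0576 ≈ 2.0143

2.0143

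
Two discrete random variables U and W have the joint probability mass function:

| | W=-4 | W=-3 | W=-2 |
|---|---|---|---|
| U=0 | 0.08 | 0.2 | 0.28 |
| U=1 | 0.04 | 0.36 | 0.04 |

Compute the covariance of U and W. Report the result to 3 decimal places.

E[U] = 0.44,  E[W] = -2.8
E[UW] = -1.32
Cov(U,W) = E[UW] − E[U]E[W] = -1.32 − (0.44)(-2.8) = -0.088

-0.088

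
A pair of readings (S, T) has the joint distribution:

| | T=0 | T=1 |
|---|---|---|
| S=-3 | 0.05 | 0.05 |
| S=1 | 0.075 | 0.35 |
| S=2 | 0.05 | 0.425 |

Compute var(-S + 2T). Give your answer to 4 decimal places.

E[S] = 1.075,  E[T] = 0.825,  E[ST] = 1.05
var(S) = 3.225 − (1.075)² = 2.069375;  var(T) = 0.825 − (0.825)² = 0.144375
Cov(S,T) = 1.05 − (1.075)(0.825) = 0.163125
var(-S + 2T) = (-1)²·2.069375 + (2)²·0.144375 + 2·(-1)·(2)·0.163125 = 1.994375

1.9944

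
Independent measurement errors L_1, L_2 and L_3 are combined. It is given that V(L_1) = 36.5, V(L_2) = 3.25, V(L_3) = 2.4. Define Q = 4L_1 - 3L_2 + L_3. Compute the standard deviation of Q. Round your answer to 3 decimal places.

By independence, V(Q) = (4)²V(L_1) + (-3)²V(L_2) + (1)²V(L_3)
= (4)²·36.5 + (-3)²·3.25 + (1)²·2.4 = 615.65
sd(Q) = √615.65 ≈ 24.812

24.812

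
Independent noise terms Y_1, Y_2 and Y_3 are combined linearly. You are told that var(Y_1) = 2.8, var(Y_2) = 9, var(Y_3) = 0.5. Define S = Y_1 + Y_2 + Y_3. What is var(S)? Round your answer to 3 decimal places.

By independence, var(S) = (1)²var(Y_1) + (1)²var(Y_2) + (1)²var(Y_3)
= (1)²·2.8 + (1)²·9 + (1)²·0.5 = 12.3

12.300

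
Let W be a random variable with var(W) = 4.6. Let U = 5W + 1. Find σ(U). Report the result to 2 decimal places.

var(5W + 1) = (5)²·4.6 = 115
σ(U) = √115 ≈ 10.72

10.72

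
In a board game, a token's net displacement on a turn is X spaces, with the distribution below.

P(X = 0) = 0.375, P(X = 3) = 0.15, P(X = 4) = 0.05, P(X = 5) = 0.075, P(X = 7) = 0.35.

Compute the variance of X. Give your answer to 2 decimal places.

E[X] = (0)(0.375) + (3)(0.15) + (4)(0.05) + (5)(0.075) + (7)(0.35) = 3.475
E[X²] = (0)²(0.375) + (3)²(0.15) + (4)²(0.05) + (5)²(0.075) + (7)²(0.35) = 21.175
V(X) = E[X²] − (E[X])² = 21.175 − (3.475)² = 9.099375

9.10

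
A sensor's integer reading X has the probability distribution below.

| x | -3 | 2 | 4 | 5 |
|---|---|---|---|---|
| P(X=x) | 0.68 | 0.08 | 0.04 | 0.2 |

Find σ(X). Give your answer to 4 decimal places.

3.4002

E[X] = (-3)(0.68) + (2)(0.08) + (4)(0.04) + (5)(0.2) = -0.72
E[X²] = (-3)²(0.68) + (2)²(0.08) + (4)²(0.04) + (5)²(0.2) = 12.08
V(X) = E[X²] − (E[X])² = 12.08 − (-0.72)² = 11.5616
σ(X) = √11.5616 ≈ 3.4002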